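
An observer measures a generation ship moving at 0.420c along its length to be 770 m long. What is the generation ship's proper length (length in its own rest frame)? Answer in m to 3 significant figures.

γ = 1/√(1 − 0.420²) = 1.1019
L₀ = γL = 1.1019 × 770 = 848 m

L₀ ≈ 848 m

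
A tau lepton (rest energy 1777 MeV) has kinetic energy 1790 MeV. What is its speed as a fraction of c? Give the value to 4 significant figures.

γ = 1 + K/(m₀c²) = 1 + 1790/1777 = 2.00732
β = √(1 − 1/γ²) = 0.8671

β ≈ 0.8671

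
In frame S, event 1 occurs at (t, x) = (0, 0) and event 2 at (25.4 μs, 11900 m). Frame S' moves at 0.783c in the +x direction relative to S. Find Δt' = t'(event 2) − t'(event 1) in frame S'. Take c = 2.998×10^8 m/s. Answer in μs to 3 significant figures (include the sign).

γ = 1/√(1 − 0.783²) = 1.6077
Δt' = γ(Δt − vΔx/c²) = 1.6077 × (25.4 μs − 0.783×11900 m / (2.998×10^8 m/s))
= 1.6077 × (-5.6797 μs) = -9.13 μs

Δt' ≈ -9.13 μs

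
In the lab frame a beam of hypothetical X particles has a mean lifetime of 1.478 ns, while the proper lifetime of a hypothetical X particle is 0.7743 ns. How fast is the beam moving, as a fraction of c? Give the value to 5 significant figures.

γ = Δt/τ₀ = 1.478/0.7743 = 1.908821
β = √(1 − 1/γ²) = √(1 − 1/1.908821²) = 0.85179

β ≈ 0.85179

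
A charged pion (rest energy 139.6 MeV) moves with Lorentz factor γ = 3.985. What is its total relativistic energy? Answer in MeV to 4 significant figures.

γ = 3.985 (given)
E = γm₀c² = 3.985 × 139.6 MeV = 556.3 MeV

E ≈ 556.3 MeV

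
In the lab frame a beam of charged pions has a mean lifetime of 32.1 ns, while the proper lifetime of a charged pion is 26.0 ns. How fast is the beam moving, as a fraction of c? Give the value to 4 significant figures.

γ = Δt/τ₀ = 32.1/26.0 = 1.23462
β = √(1 − 1/γ²) = √(1 − 1/1.23462²) = 0.5865

β ≈ 0.5865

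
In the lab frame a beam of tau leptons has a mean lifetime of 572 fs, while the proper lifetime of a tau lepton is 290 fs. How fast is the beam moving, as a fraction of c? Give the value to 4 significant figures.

β ≈ 0.8620

γ = Δt/τ₀ = 572/290 = 1.97241
β = √(1 − 1/γ²) = √(1 − 1/1.97241²) = 0.8620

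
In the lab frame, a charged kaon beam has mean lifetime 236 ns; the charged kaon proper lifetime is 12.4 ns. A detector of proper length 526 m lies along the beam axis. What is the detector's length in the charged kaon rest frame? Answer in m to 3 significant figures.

Time dilation ⇒ γ = Δt/τ₀ = 236/12.4 = 19.032
Length contraction: L = L₀/γ = 526/19.032 = 27.6 m

L ≈ 27.6 m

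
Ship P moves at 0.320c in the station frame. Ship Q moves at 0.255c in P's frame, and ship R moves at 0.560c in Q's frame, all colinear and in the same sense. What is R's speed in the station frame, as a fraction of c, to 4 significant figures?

Compose boost 2: (0.255 + 0.320)/(1 + 0.255×0.320) = 0.5750/1.08160 = 0.531620
Compose boost 3: (0.560 + 0.531620)/(1 + 0.560×0.531620) = 1.09162/1.29771 = 0.8412

u ≈ 0.8412c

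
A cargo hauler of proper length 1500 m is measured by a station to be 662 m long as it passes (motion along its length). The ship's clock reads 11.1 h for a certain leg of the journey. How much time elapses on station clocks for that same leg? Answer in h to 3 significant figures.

Δt ≈ 25.2 h

Length contraction ⇒ γ = L₀/L = 1500/662 = 2.2659
Time dilation: Δt = γτ₀ = 2.2659 × 11.1 h = 25.2 h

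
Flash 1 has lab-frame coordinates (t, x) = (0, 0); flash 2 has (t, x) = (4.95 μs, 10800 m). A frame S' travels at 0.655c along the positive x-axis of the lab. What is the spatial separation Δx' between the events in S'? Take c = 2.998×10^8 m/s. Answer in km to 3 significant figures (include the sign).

Δx' ≈ 13.0 km

γ = 1/√(1 − 0.655²) = 1.3234
Δx' = γ(Δx − vΔt) = 1.3234 × (10800 m − 0.655×(2.998×10^8 m/s)×4.95×10^-6 s)
= 1.3234 × (9828.0 m) = 13.0 km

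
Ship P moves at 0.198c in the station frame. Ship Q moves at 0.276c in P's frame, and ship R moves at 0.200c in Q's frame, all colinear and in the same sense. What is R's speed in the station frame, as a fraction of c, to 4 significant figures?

u ≈ 0.5959c

Compose boost 2: (0.276 + 0.198)/(1 + 0.276×0.198) = 0.4740/1.05465 = 0.449439
Compose boost 3: (0.200 + 0.449439)/(1 + 0.200×0.449439) = 0.649439/1.08989 = 0.5959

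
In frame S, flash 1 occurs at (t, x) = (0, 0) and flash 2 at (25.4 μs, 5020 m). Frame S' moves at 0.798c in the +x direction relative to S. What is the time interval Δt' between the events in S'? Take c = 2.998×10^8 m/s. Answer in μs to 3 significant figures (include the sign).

Δt' ≈ 20.0 μs

γ = 1/√(1 − 0.798²) = 1.6593
Δt' = γ(Δt − vΔx/c²) = 1.6593 × (25.4 μs − 0.798×5020 m / (2.998×10^8 m/s))
= 1.6593 × (12.038 μs) = 20.0 μs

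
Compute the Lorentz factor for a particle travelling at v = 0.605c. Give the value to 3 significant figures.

γ = 1/√(1 − β²) = 1/√(1 − 0.605²) = 1/√(0.63397) = 1.26

γ ≈ 1.26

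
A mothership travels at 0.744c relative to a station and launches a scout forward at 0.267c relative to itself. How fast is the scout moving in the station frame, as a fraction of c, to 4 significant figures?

u ≈ 0.8435c

Compose boost 2: (0.267 + 0.744)/(1 + 0.267×0.744) = 1.011/1.19865 = 0.8435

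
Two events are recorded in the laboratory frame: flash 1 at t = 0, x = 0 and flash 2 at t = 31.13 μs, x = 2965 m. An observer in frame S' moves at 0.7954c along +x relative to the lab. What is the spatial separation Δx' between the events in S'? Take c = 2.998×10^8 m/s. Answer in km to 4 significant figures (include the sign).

Δx' ≈ -7.356 km

γ = 1/√(1 − 0.7954²) = 1.64993
Δx' = γ(Δx − vΔt) = 1.64993 × (2965 m − 0.7954×(2.998×10^8 m/s)×31.13×10^-6 s)
= 1.64993 × (-4458.29 m) = -7.356 km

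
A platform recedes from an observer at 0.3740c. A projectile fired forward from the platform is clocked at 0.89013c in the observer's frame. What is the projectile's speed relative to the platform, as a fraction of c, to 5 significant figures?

Inverse velocity addition: u' = (u − v)/(1 − uv/c²)
= (0.89013 − 0.3740)/(1 − 0.89013×0.3740) = 0.51613/0.6670914 = 0.77370

u' ≈ 0.77370c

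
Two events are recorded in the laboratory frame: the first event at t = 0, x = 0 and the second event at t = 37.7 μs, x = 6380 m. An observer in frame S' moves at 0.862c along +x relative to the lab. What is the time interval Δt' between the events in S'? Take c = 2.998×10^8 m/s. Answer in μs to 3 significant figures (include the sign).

Δt' ≈ 38.2 μs

γ = 1/√(1 − 0.862²) = 1.9727
Δt' = γ(Δt − vΔx/c²) = 1.9727 × (37.7 μs − 0.862×6380 m / (2.998×10^8 m/s))
= 1.9727 × (19.356 μs) = 38.2 μs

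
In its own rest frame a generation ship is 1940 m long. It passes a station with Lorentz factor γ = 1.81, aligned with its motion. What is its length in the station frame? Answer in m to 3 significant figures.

L ≈ 1070 m

γ = 1.81 (given)
Length contraction: L = L₀/γ = 1940/1.81 = 1070 m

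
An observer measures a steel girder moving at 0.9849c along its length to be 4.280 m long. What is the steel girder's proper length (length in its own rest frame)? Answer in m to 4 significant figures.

L₀ ≈ 24.72 m

γ = 1/√(1 − 0.9849²) = 5.77620
L₀ = γL = 5.77620 × 4.280 = 24.72 m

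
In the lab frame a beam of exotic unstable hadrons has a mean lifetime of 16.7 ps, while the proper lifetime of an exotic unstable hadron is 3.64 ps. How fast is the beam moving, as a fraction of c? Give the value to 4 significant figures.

β ≈ 0.9760

γ = Δt/τ₀ = 16.7/3.64 = 4.58791
β = √(1 − 1/γ²) = √(1 − 1/4.58791²) = 0.9760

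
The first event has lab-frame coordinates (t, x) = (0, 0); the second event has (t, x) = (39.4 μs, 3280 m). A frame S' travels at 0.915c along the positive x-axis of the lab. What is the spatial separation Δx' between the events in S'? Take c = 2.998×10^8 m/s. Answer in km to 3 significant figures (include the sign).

Δx' ≈ -18.7 km

γ = 1/√(1 − 0.915²) = 2.4786
Δx' = γ(Δx − vΔt) = 2.4786 × (3280 m − 0.915×(2.998×10^8 m/s)×39.4×10^-6 s)
= 2.4786 × (-7528.1 m) = -18.7 km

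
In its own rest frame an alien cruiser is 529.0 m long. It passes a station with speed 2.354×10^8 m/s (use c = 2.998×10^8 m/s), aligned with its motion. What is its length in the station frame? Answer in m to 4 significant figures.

β = v/c = 2.354×10^8 / 2.998×10^8 = 0.785190
γ = 1/√(1 − 0.785190²) = 1.61484
Length contraction: L = L₀/γ = 529.0/1.61484 = 327.6 m

L ≈ 327.6 m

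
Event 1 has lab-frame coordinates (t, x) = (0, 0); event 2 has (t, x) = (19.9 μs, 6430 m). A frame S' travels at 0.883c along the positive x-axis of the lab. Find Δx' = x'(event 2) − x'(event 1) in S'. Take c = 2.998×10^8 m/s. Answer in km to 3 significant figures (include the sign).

γ = 1/√(1 − 0.883²) = 2.1305
Δx' = γ(Δx − vΔt) = 2.1305 × (6430 m − 0.883×(2.998×10^8 m/s)×19.9×10^-6 s)
= 2.1305 × (1162.0 m) = 2.48 km

Δx' ≈ 2.48 km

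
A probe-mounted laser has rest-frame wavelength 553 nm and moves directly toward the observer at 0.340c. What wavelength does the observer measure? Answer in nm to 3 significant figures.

Relativistic Doppler: λ_obs = λ_src √((1−β)/(1+β))
= 553 × √(0.66000/1.3400) = 553 × 0.70181 = 388 nm

λ_obs ≈ 388 nm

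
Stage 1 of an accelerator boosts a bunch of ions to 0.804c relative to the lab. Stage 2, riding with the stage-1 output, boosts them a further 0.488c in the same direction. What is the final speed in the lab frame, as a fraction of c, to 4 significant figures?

Compose boost 2: (0.488 + 0.804)/(1 + 0.488×0.804) = 1.292/1.39235 = 0.9279

u ≈ 0.9279c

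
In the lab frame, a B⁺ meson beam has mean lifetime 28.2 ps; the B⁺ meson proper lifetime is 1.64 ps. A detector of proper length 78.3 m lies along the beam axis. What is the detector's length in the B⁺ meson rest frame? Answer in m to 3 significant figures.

L ≈ 4.55 m

Time dilation ⇒ γ = Δt/τ₀ = 28.2/1.64 = 17.195
Length contraction: L = L₀/γ = 78.3/17.195 = 4.55 m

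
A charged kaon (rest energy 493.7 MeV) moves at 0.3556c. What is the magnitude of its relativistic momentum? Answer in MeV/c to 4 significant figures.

p ≈ 187.8 MeV/c

γ = 1/√(1 − 0.3556²) = 1.06993
p = γβm₀c = 1.06993 × 0.3556 × 493.7 MeV/c = 187.8 MeV/c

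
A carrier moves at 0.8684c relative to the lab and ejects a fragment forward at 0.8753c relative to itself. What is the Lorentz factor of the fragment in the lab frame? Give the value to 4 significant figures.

γ ≈ 7.340

u_lab = (0.8753 + 0.8684)/(1 + 0.8753×0.8684) = 1.7437/1.760111 = 0.9906764
γ = 1/√(1 − 0.9906764²) = 7.340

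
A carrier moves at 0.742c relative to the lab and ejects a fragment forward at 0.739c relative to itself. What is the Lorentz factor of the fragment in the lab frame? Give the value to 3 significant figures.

γ ≈ 3.43

u_lab = (0.739 + 0.742)/(1 + 0.739×0.742) = 1.481/1.54834 = 0.956509
γ = 1/√(1 − 0.956509²) = 3.43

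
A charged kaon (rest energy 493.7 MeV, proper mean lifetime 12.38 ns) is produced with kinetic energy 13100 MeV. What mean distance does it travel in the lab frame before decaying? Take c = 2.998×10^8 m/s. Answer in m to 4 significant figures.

γ = 1 + K/(m₀c²) = 1 + 13100/493.7 = 27.5343
β = √(1 − 1/γ²) = 0.999340
Dilated lifetime: γτ₀ = 27.5343 × 12.38 ns = 340.875 ns
d = βc·γτ₀ = 0.999340 × (2.998×10^8 m/s) × 3.40875×10^-7 s = 102.1 m

d ≈ 102.1 m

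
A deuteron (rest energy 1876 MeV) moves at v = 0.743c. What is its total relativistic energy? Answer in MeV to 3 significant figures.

E ≈ 2800 MeV

γ = 1/√(1 − 0.743²) = 1.4941
E = γm₀c² = 1.4941 × 1876 MeV = 2800 MeV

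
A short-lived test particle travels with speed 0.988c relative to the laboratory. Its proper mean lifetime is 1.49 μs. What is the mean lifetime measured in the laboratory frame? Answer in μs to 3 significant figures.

Δt ≈ 9.65 μs

γ = 1/√(1 − 0.988²) = 6.4744
Time dilation: Δt = γτ₀ = 6.4744 × 1.49 μs = 9.65 μs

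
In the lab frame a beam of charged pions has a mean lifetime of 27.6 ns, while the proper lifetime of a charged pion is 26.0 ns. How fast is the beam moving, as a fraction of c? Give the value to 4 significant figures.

γ = Δt/τ₀ = 27.6/26.0 = 1.06154
β = √(1 − 1/γ²) = √(1 − 1/1.06154²) = 0.3355

β ≈ 0.3355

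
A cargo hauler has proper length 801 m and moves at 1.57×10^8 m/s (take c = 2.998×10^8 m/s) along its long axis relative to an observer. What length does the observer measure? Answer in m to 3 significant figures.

L ≈ 682 m

β = v/c = 1.57×10^8 / 2.998×10^8 = 0.52368
γ = 1/√(1 − 0.52368²) = 1.1738
Length contraction: L = L₀/γ = 801/1.1738 = 682 m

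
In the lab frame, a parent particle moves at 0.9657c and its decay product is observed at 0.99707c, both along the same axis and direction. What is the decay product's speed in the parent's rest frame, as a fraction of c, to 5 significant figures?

Inverse velocity addition: u' = (u − v)/(1 − uv/c²)
= (0.99707 − 0.9657)/(1 − 0.99707×0.9657) = 0.031370/0.03712950 = 0.84488

u' ≈ 0.84488c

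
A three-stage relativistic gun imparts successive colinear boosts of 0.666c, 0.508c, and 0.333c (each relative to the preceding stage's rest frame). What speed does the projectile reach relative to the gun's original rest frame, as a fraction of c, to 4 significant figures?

u ≈ 0.9366c

Compose boost 2: (0.508 + 0.666)/(1 + 0.508×0.666) = 1.174/1.33833 = 0.877214
Compose boost 3: (0.333 + 0.877214)/(1 + 0.333×0.877214) = 1.21021/1.29211 = 0.9366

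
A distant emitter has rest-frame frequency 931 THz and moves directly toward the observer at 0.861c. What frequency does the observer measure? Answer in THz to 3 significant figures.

Relativistic Doppler: f_obs = f_src √((1+β)/(1−β))
= 931 × √(1.8610/0.13900) = 931 × 3.6590 = 3410 THz

f_obs ≈ 3410 THz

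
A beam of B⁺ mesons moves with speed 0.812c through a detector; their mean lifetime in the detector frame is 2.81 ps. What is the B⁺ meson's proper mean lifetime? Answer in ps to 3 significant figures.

τ₀ ≈ 1.64 ps

γ = 1/√(1 − 0.812²) = 1.7133
Proper time: τ₀ = Δt/γ = 2.81/1.7133 = 1.64 ps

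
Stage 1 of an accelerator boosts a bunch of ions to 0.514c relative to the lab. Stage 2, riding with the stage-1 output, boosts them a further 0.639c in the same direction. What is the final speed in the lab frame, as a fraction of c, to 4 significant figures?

Compose boost 2: (0.639 + 0.514)/(1 + 0.639×0.514) = 1.153/1.32845 = 0.8679

u ≈ 0.8679c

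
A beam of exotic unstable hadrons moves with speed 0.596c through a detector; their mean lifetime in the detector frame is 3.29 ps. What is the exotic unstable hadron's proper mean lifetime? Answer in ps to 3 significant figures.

γ = 1/√(1 − 0.596²) = 1.2454
Proper time: τ₀ = Δt/γ = 3.29/1.2454 = 2.64 ps

τ₀ ≈ 2.64 ps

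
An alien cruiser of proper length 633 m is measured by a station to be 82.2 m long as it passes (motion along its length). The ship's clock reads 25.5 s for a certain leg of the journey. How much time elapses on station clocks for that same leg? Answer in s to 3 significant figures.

Length contraction ⇒ γ = L₀/L = 633/82.2 = 7.7007
Time dilation: Δt = γτ₀ = 7.7007 × 25.5 s = 196 s

Δt ≈ 196 s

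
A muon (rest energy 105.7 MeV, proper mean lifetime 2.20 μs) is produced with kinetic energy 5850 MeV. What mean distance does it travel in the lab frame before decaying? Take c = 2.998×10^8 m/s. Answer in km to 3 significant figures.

γ = 1 + K/(m₀c²) = 1 + 5850/105.7 = 56.345
β = √(1 − 1/γ²) = 0.99984
Dilated lifetime: γτ₀ = 56.345 × 2.20 μs = 123.96 μs
d = βc·γτ₀ = 0.99984 × (2.998×10^8 m/s) × 0.00012396 s = 37.2 km

d ≈ 37.2 km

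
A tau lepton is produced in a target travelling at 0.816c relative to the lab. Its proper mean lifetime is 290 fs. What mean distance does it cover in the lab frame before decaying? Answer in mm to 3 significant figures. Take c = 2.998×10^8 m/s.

γ = 1/√(1 − 0.816²) = 1.7299
Dilated lifetime: Δt = γτ₀ = 1.7299 × 290 fs = 501.69 fs
d = vΔt = 0.816c × 501.69 fs = 2.4464×10^8 m/s × 5.0169×10^-13 s = 0.123 mm

d ≈ 0.123 mm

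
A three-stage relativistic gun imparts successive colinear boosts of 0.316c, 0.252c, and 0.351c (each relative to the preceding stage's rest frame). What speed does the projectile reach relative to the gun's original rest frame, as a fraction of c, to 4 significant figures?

Compose boost 2: (0.252 + 0.316)/(1 + 0.252×0.316) = 0.5680/1.07963 = 0.526105
Compose boost 3: (0.351 + 0.526105)/(1 + 0.351×0.526105) = 0.877105/1.18466 = 0.7404

u ≈ 0.7404c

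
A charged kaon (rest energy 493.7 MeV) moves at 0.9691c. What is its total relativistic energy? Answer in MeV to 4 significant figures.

E ≈ 2001 MeV

γ = 1/√(1 − 0.9691²) = 4.05403
E = γm₀c² = 4.05403 × 493.7 MeV = 2001 MeV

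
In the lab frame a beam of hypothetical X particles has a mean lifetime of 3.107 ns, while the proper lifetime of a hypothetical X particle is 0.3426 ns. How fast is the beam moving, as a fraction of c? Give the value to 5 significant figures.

γ = Δt/τ₀ = 3.107/0.3426 = 9.068885
β = √(1 − 1/γ²) = √(1 − 1/9.068885²) = 0.99390

β ≈ 0.99390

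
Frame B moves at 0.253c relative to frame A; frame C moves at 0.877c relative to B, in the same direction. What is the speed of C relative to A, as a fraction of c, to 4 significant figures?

u ≈ 0.9248c

Compose boost 2: (0.877 + 0.253)/(1 + 0.877×0.253) = 1.130/1.22188 = 0.9248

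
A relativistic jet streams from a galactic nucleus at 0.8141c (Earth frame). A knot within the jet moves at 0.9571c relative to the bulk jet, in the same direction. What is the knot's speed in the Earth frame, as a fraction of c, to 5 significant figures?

u ≈ 0.99552c

Relativistic velocity addition: u = (u' + v)/(1 + u'v/c²)
= (0.9571 + 0.8141)/(1 + 0.9571×0.8141) = 1.7712/1.779175 = 0.99552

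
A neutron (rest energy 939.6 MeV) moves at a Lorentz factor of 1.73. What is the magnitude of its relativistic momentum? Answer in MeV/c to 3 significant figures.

β = √(1 − 1/γ²) = √(1 − 1/1.73²) = 0.81601
p = γβm₀c = 1.73 × 0.81601 × 939.6 MeV/c = 1330 MeV/c

p ≈ 1330 MeV/c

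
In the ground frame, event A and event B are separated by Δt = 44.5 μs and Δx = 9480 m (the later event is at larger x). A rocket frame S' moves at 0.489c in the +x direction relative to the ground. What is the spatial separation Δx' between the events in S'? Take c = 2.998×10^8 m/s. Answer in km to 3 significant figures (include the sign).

Δx' ≈ 3.39 km

γ = 1/√(1 − 0.489²) = 1.1464
Δx' = γ(Δx − vΔt) = 1.1464 × (9480 m − 0.489×(2.998×10^8 m/s)×44.5×10^-6 s)
= 1.1464 × (2956.2 m) = 3.39 km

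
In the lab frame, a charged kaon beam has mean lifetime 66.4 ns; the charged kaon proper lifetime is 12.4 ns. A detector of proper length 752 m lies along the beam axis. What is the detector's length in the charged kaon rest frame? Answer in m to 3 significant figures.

Time dilation ⇒ γ = Δt/τ₀ = 66.4/12.4 = 5.3548
Length contraction: L = L₀/γ = 752/5.3548 = 140 m

L ≈ 140 m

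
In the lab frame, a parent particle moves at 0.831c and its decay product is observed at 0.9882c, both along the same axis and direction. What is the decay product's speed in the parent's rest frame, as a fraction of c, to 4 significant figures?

Inverse velocity addition: u' = (u − v)/(1 − uv/c²)
= (0.9882 − 0.831)/(1 − 0.9882×0.831) = 0.1572/0.178806 = 0.8792

u' ≈ 0.8792c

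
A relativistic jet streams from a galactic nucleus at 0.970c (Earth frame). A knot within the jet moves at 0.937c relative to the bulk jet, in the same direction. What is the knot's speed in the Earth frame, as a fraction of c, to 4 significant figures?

u ≈ 0.9990c

Relativistic velocity addition: u = (u' + v)/(1 + u'v/c²)
= (0.937 + 0.970)/(1 + 0.937×0.970) = 1.907/1.90889 = 0.9990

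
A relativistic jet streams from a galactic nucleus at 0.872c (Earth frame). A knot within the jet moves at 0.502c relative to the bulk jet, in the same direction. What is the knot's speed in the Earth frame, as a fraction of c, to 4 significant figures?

Relativistic velocity addition: u = (u' + v)/(1 + u'v/c²)
= (0.502 + 0.872)/(1 + 0.502×0.872) = 1.374/1.43774 = 0.9557

u ≈ 0.9557c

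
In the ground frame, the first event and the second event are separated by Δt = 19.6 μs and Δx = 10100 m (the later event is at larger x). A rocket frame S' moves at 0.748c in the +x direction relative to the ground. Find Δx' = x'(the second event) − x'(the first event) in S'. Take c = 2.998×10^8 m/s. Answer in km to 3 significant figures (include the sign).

Δx' ≈ 8.60 km

γ = 1/√(1 − 0.748²) = 1.5067
Δx' = γ(Δx − vΔt) = 1.5067 × (10100 m − 0.748×(2.998×10^8 m/s)×19.6×10^-6 s)
= 1.5067 × (5704.7 m) = 8.60 km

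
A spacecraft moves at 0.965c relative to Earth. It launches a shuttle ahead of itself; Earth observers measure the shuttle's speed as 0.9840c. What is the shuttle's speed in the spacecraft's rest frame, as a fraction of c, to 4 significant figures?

u' ≈ 0.3767c

Inverse velocity addition: u' = (u − v)/(1 − uv/c²)
= (0.9840 − 0.965)/(1 − 0.9840×0.965) = 0.01900/0.0504400 = 0.3767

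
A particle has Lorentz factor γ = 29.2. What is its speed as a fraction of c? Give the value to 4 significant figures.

β ≈ 0.9994

β = √(1 − 1/γ²) = √(1 − 1/29.2²) = √(0.998827) = 0.9994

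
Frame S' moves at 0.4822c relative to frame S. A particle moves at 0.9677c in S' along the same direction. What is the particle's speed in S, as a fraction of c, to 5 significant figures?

u ≈ 0.98860c

Relativistic velocity addition: u = (u' + v)/(1 + u'v/c²)
= (0.9677 + 0.4822)/(1 + 0.9677×0.4822) = 1.4499/1.466625 = 0.98860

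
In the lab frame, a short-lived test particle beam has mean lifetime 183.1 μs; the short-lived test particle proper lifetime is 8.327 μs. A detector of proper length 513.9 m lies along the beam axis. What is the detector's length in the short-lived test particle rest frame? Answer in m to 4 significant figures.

L ≈ 23.37 m

Time dilation ⇒ γ = Δt/τ₀ = 183.1/8.327 = 21.9887
Length contraction: L = L₀/γ = 513.9/21.9887 = 23.37 m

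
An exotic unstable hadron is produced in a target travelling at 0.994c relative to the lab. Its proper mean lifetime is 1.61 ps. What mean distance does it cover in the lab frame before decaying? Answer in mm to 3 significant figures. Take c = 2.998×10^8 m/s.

d ≈ 4.39 mm

γ = 1/√(1 − 0.994²) = 9.1424
Dilated lifetime: Δt = γτ₀ = 9.1424 × 1.61 ps = 14.719 ps
d = vΔt = 0.994c × 14.719 ps = 2.9800×10^8 m/s × 1.4719×10^-11 s = 4.39 mm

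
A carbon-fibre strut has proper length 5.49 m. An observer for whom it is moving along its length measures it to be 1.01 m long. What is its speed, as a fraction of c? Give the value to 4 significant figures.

β ≈ 0.9829

γ = L₀/L = 5.49/1.01 = 5.43564
β = √(1 − 1/γ²) = 0.9829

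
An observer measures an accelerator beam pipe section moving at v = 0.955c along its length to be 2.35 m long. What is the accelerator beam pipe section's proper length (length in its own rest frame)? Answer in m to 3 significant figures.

γ = 1/√(1 − 0.955²) = 3.3715
L₀ = γL = 3.3715 × 2.35 = 7.92 m

L₀ ≈ 7.92 m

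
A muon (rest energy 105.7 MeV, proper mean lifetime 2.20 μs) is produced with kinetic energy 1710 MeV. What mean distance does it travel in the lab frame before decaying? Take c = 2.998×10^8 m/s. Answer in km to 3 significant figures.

d ≈ 11.3 km

γ = 1 + K/(m₀c²) = 1 + 1710/105.7 = 17.178
β = √(1 − 1/γ²) = 0.99830
Dilated lifetime: γτ₀ = 17.178 × 2.20 μs = 37.791 μs
d = βc·γτ₀ = 0.99830 × (2.998×10^8 m/s) × 3.7791×10^-5 s = 11.3 km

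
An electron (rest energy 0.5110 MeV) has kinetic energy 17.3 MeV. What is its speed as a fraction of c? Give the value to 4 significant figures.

β ≈ 0.9996

γ = 1 + K/(m₀c²) = 1 + 17.3/0.5110 = 34.8552
β = √(1 − 1/γ²) = 0.9996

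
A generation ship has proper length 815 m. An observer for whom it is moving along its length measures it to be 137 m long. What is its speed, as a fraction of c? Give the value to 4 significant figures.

γ = L₀/L = 815/137 = 5.94891
β = √(1 − 1/γ²) = 0.9858

β ≈ 0.9858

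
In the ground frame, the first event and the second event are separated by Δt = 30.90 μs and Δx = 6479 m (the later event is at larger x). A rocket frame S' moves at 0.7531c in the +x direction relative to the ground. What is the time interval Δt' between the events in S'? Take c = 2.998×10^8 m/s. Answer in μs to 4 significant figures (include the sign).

γ = 1/√(1 − 0.7531²) = 1.51997
Δt' = γ(Δt − vΔx/c²) = 1.51997 × (30.90 μs − 0.7531×6479 m / (2.998×10^8 m/s))
= 1.51997 × (14.6247 μs) = 22.23 μs

Δt' ≈ 22.23 μs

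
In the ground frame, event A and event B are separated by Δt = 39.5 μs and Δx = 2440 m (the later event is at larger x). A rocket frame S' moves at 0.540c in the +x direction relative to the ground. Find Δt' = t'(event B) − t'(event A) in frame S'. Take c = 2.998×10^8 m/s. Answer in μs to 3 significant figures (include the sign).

γ = 1/√(1 − 0.540²) = 1.1881
Δt' = γ(Δt − vΔx/c²) = 1.1881 × (39.5 μs − 0.540×2440 m / (2.998×10^8 m/s))
= 1.1881 × (35.105 μs) = 41.7 μs

Δt' ≈ 41.7 μs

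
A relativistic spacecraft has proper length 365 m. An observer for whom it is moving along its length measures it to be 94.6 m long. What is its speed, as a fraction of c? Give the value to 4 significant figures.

β ≈ 0.9658

γ = L₀/L = 365/94.6 = 3.85835
β = √(1 − 1/γ²) = 0.9658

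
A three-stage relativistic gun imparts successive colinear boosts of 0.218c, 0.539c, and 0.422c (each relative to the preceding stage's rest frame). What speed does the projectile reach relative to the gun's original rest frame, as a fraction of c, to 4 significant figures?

u ≈ 0.8550c

Compose boost 2: (0.539 + 0.218)/(1 + 0.539×0.218) = 0.7570/1.11750 = 0.677404
Compose boost 3: (0.422 + 0.677404)/(1 + 0.422×0.677404) = 1.09940/1.28586 = 0.8550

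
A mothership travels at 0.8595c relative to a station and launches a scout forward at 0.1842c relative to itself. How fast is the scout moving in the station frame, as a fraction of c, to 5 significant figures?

u ≈ 0.90105c

Compose boost 2: (0.1842 + 0.8595)/(1 + 0.1842×0.8595) = 1.0437/1.158320 = 0.90105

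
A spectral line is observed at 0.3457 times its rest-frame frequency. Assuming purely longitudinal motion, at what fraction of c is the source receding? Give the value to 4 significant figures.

f_obs/f_src = √((1−β)/(1+β)) = 0.3457  ⇒  (1−β)/(1+β) = 0.119508
β = |1 − D²|/(1 + D²) = |1 − 0.119508|/(1 + 0.119508) = 0.7865

β ≈ 0.7865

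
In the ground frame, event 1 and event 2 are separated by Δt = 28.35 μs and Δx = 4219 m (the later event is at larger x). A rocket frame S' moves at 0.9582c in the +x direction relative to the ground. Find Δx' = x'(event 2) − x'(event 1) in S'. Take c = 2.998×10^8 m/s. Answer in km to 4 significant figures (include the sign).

Δx' ≈ -13.72 km

γ = 1/√(1 − 0.9582²) = 3.49529
Δx' = γ(Δx − vΔt) = 3.49529 × (4219 m − 0.9582×(2.998×10^8 m/s)×28.35×10^-6 s)
= 3.49529 × (-3925.06 m) = -13.72 km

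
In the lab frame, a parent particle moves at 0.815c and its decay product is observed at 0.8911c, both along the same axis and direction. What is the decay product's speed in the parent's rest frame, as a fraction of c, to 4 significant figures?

Inverse velocity addition: u' = (u − v)/(1 − uv/c²)
= (0.8911 − 0.815)/(1 − 0.8911×0.815) = 0.07610/0.273754 = 0.2780

u' ≈ 0.2780c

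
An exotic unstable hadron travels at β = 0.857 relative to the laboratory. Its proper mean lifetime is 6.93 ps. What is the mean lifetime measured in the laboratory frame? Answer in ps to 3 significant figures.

γ = 1/√(1 − 0.857²) = 1.9406
Time dilation: Δt = γτ₀ = 1.9406 × 6.93 ps = 13.4 ps

Δt ≈ 13.4 ps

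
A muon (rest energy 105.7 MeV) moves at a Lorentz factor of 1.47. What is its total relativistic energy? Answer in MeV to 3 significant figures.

γ = 1.47 (given)
E = γm₀c² = 1.47 × 105.7 MeV = 155 MeV

E ≈ 155 MeV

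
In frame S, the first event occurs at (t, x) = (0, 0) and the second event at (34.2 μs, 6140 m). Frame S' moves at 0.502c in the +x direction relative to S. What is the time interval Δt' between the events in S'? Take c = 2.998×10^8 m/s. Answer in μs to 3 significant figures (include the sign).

Δt' ≈ 27.7 μs

γ = 1/√(1 − 0.502²) = 1.1562
Δt' = γ(Δt − vΔx/c²) = 1.1562 × (34.2 μs − 0.502×6140 m / (2.998×10^8 m/s))
= 1.1562 × (23.919 μs) = 27.7 μs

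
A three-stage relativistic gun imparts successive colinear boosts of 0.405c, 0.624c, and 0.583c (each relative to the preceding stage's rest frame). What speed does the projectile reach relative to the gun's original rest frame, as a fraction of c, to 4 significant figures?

Compose boost 2: (0.624 + 0.405)/(1 + 0.624×0.405) = 1.029/1.25272 = 0.821413
Compose boost 3: (0.583 + 0.821413)/(1 + 0.583×0.821413) = 1.40441/1.47888 = 0.9496

u ≈ 0.9496c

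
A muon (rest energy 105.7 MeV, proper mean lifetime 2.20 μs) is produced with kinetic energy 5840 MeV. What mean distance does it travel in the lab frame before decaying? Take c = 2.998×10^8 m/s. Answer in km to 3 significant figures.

d ≈ 37.1 km

γ = 1 + K/(m₀c²) = 1 + 5840/105.7 = 56.251
β = √(1 − 1/γ²) = 0.99984
Dilated lifetime: γτ₀ = 56.251 × 2.20 μs = 123.75 μs
d = βc·γτ₀ = 0.99984 × (2.998×10^8 m/s) × 0.00012375 s = 37.1 km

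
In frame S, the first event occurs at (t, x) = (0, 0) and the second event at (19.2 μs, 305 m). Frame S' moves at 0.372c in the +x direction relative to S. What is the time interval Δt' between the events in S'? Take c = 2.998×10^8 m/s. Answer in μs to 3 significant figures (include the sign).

γ = 1/√(1 − 0.372²) = 1.0773
Δt' = γ(Δt − vΔx/c²) = 1.0773 × (19.2 μs − 0.372×305 m / (2.998×10^8 m/s))
= 1.0773 × (18.822 μs) = 20.3 μs

Δt' ≈ 20.3 μs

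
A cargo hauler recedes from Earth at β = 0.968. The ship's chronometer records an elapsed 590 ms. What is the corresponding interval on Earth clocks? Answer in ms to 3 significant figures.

Δt ≈ 2350 ms

γ = 1/√(1 − 0.968²) = 3.9849
Time dilation: Δt = γτ₀ = 3.9849 × 590 ms = 2350 ms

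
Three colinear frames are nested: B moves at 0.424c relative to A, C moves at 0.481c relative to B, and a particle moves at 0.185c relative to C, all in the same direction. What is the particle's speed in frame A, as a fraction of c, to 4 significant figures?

u ≈ 0.8223c

Compose boost 2: (0.481 + 0.424)/(1 + 0.481×0.424) = 0.9050/1.20394 = 0.751696
Compose boost 3: (0.185 + 0.751696)/(1 + 0.185×0.751696) = 0.936696/1.13906 = 0.8223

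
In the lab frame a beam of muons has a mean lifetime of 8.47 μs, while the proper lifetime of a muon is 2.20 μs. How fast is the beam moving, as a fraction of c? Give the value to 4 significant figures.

β ≈ 0.9657

γ = Δt/τ₀ = 8.47/2.20 = 3.85000
β = √(1 − 1/γ²) = √(1 − 1/3.85000²) = 0.9657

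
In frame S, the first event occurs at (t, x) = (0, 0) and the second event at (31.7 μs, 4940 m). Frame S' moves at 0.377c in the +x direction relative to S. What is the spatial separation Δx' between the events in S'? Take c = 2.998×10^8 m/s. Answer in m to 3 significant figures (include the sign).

γ = 1/√(1 − 0.377²) = 1.0797
Δx' = γ(Δx − vΔt) = 1.0797 × (4940 m − 0.377×(2.998×10^8 m/s)×31.7×10^-6 s)
= 1.0797 × (1357.1 m) = 1470 m

Δx' ≈ 1470 m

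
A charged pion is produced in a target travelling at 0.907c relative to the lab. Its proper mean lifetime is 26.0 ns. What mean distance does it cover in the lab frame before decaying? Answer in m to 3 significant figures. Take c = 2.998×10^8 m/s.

d ≈ 16.8 m

γ = 1/√(1 − 0.907²) = 2.3746
Dilated lifetime: Δt = γτ₀ = 2.3746 × 26.0 ns = 61.739 ns
d = vΔt = 0.907c × 61.739 ns = 2.7192×10^8 m/s × 6.1739×10^-8 s = 16.8 m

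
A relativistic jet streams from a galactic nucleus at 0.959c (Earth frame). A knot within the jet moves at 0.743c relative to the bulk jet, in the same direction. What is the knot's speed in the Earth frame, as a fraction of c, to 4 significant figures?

u ≈ 0.9938c

Relativistic velocity addition: u = (u' + v)/(1 + u'v/c²)
= (0.743 + 0.959)/(1 + 0.743×0.959) = 1.702/1.71254 = 0.9938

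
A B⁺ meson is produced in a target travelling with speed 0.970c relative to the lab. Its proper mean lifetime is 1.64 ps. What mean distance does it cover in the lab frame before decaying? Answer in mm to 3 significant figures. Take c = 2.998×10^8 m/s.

γ = 1/√(1 − 0.970²) = 4.1135
Dilated lifetime: Δt = γτ₀ = 4.1135 × 1.64 ps = 6.7461 ps
d = vΔt = 0.970c × 6.7461 ps = 2.9081×10^8 m/s × 6.7461×10^-12 s = 1.96 mm

d ≈ 1.96 mm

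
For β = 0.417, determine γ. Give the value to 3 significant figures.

γ ≈ 1.10

γ = 1/√(1 − β²) = 1/√(1 − 0.417²) = 1/√(0.82611) = 1.10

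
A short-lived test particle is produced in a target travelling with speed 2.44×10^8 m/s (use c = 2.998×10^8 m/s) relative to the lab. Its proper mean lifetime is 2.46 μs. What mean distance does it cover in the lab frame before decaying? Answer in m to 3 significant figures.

d ≈ 1030 m

β = v/c = 2.44×10^8 / 2.998×10^8 = 0.81388
γ = 1/√(1 − 0.81388²) = 1.7211
Dilated lifetime: Δt = γτ₀ = 1.7211 × 2.46 μs = 4.2338 μs
d = vΔt = 0.81388c × 4.2338 μs = 2.4400×10^8 m/s × 4.2338×10^-6 s = 1030 m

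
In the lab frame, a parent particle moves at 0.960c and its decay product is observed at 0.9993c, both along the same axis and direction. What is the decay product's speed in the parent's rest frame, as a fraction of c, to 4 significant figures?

u' ≈ 0.9663c

Inverse velocity addition: u' = (u − v)/(1 − uv/c²)
= (0.9993 − 0.960)/(1 − 0.9993×0.960) = 0.03930/0.0406720 = 0.9663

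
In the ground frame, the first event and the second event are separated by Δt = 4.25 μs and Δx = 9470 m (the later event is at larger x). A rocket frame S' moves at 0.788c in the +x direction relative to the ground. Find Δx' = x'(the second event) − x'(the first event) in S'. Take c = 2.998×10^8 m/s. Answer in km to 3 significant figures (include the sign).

Δx' ≈ 13.8 km

γ = 1/√(1 − 0.788²) = 1.6242
Δx' = γ(Δx − vΔt) = 1.6242 × (9470 m − 0.788×(2.998×10^8 m/s)×4.25×10^-6 s)
= 1.6242 × (8466.0 m) = 13.8 km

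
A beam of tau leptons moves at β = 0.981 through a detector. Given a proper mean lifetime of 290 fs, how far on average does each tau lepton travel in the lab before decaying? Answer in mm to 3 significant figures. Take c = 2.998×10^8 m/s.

γ = 1/√(1 − 0.981²) = 5.1544
Dilated lifetime: Δt = γτ₀ = 5.1544 × 290 fs = 1494.8 fs
d = vΔt = 0.981c × 1494.8 fs = 2.9410×10^8 m/s × 1.4948×10^-12 s = 0.440 mm

d ≈ 0.440 mm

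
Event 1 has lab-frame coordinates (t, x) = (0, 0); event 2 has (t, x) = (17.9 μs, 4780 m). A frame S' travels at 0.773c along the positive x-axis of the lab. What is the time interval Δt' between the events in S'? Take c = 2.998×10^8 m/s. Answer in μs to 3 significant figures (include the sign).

γ = 1/√(1 − 0.773²) = 1.5763
Δt' = γ(Δt − vΔx/c²) = 1.5763 × (17.9 μs − 0.773×4780 m / (2.998×10^8 m/s))
= 1.5763 × (5.5753 μs) = 8.79 μs

Δt' ≈ 8.79 μs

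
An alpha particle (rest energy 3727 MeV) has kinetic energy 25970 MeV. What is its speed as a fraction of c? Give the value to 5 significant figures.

γ = 1 + K/(m₀c²) = 1 + 25970/3727 = 7.968071
β = √(1 − 1/γ²) = 0.99209

β ≈ 0.99209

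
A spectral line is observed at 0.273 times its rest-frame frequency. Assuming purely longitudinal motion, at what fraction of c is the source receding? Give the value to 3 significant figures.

f_obs/f_src = √((1−β)/(1+β)) = 0.273  ⇒  (1−β)/(1+β) = 0.074529
β = |1 − D²|/(1 + D²) = |1 − 0.074529|/(1 + 0.074529) = 0.861

β ≈ 0.861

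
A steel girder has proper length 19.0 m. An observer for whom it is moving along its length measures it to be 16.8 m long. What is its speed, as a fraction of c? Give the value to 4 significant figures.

β ≈ 0.4671

γ = L₀/L = 19.0/16.8 = 1.13095
β = √(1 − 1/γ²) = 0.4671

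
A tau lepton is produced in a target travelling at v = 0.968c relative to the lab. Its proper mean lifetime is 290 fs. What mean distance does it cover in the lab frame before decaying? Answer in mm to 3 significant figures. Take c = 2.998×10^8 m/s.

d ≈ 0.335 mm

γ = 1/√(1 − 0.968²) = 3.9849
Dilated lifetime: Δt = γτ₀ = 3.9849 × 290 fs = 1155.6 fs
d = vΔt = 0.968c × 1155.6 fs = 2.9021×10^8 m/s × 1.1556×10^-12 s = 0.335 mm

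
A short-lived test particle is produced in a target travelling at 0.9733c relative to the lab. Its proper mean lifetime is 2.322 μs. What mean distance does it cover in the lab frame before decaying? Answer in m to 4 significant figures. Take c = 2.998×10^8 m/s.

γ = 1/√(1 − 0.9733²) = 4.35660
Dilated lifetime: Δt = γτ₀ = 4.35660 × 2.322 μs = 10.1160 μs
d = vΔt = 0.9733c × 10.1160 μs = 2.91795×10^8 m/s × 1.01160×10^-5 s = 2952 m

d ≈ 2952 m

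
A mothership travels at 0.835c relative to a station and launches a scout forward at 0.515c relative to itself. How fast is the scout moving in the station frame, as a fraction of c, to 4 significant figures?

u ≈ 0.9440c

Compose boost 2: (0.515 + 0.835)/(1 + 0.515×0.835) = 1.350/1.43003 = 0.9440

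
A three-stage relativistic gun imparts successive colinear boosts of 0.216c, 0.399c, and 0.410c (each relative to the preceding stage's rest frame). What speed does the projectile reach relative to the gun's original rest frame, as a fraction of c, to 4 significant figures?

u ≈ 0.7923c

Compose boost 2: (0.399 + 0.216)/(1 + 0.399×0.216) = 0.6150/1.08618 = 0.566202
Compose boost 3: (0.410 + 0.566202)/(1 + 0.410×0.566202) = 0.976202/1.23214 = 0.7923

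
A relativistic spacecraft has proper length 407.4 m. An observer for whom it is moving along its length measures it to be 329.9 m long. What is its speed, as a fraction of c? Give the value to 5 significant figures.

γ = L₀/L = 407.4/329.9 = 1.234920
β = √(1 − 1/γ²) = 0.58675

β ≈ 0.58675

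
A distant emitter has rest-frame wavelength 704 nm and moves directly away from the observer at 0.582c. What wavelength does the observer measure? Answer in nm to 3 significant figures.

λ_obs ≈ 1370 nm

Relativistic Doppler: λ_obs = λ_src √((1+β)/(1−β))
= 704 × √(1.5820/0.41800) = 704 × 1.9454 = 1370 nm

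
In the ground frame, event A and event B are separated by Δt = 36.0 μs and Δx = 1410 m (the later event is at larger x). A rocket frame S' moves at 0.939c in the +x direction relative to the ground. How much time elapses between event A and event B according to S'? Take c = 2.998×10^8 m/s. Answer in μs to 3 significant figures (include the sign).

γ = 1/√(1 − 0.939²) = 2.9077
Δt' = γ(Δt − vΔx/c²) = 2.9077 × (36.0 μs − 0.939×1410 m / (2.998×10^8 m/s))
= 2.9077 × (31.584 μs) = 91.8 μs

Δt' ≈ 91.8 μs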